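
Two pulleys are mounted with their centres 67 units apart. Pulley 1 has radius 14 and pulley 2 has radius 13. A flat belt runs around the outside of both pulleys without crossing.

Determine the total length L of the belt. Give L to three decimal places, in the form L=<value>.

L=218.838

open belt: β = asin((r2−r1)/C) = asin(-1/67) = -0.8552°
wrap1 = π − 2β = 181.7104°
wrap2 = π + 2β = 178.2896°
tangent length = C·cosβ = 66.9925
L = r1·wrap1 + r2·wrap2 + 2·C·cosβ = 14·3.1714 + 13·3.1117 + 2·66.9925 = 218.8379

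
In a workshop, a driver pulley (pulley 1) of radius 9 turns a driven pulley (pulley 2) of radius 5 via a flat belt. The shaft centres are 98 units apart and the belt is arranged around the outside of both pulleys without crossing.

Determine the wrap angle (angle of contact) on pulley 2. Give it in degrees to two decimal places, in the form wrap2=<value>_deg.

open belt: β = asin((r2−r1)/C) = asin(-4/98) = -2.3393°
wrap1 = π − 2β = 184.6785°
wrap2 = π + 2β = 175.3215°

wrap2=175.32_deg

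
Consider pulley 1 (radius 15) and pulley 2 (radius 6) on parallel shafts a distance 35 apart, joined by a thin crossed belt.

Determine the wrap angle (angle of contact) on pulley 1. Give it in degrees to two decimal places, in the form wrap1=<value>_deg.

crossed belt: β = asin((r1+r2)/C) = asin(21/35) = 36.8699°
wrap1 = wrap2 = π + 2β = 253.7398°

wrap1=253.74_deg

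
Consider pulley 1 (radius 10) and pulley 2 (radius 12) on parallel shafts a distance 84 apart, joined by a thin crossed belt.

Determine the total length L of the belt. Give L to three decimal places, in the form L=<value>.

L=242.911

crossed belt: β = asin((r1+r2)/C) = asin(22/84) = 15.1831°
wrap1 = wrap2 = π + 2β = 210.3662°
tangent length = C·cosβ = 81.0679
L = (r1+r2)·wrap + 2·C·cosβ = 22·3.6716 + 2·81.0679 = 242.9106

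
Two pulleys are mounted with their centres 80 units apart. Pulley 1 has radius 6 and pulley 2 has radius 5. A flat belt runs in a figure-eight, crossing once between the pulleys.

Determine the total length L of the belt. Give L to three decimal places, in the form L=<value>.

L=196.072

crossed belt: β = asin((r1+r2)/C) = asin(11/80) = 7.9032°
wrap1 = wrap2 = π + 2β = 195.8064°
tangent length = C·cosβ = 79.2401
L = (r1+r2)·wrap + 2·C·cosβ = 11·3.4175 + 2·79.2401 = 196.0724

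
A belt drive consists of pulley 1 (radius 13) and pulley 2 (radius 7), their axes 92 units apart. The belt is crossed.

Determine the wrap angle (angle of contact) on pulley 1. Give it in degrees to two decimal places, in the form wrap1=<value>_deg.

crossed belt: β = asin((r1+r2)/C) = asin(20/92) = 12.5559°
wrap1 = wrap2 = π + 2β = 205.1117°

wrap1=205.11_deg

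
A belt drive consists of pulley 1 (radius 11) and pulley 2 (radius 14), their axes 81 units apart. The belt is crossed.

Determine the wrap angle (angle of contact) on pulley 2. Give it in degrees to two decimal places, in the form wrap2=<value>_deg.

wrap2=215.95_deg

crossed belt: β = asin((r1+r2)/C) = asin(25/81) = 17.9774°
wrap1 = wrap2 = π + 2β = 215.9548°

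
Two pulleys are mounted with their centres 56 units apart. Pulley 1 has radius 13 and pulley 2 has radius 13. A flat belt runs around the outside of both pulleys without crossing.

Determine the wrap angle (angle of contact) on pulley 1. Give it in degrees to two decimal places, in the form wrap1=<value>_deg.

wrap1=180.00_deg

open belt: β = asin((r2−r1)/C) = asin(0/56) = 0.0000°
wrap1 = π − 2β = 180.0000°
wrap2 = π + 2β = 180.0000°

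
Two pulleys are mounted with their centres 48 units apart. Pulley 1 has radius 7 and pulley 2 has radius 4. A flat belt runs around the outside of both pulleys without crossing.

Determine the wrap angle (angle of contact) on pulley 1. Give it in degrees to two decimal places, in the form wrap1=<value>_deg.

open belt: β = asin((r2−r1)/C) = asin(-3/48) = -3.5833°
wrap1 = π − 2β = 187.1666°
wrap2 = π + 2β = 172.8334°

wrap1=187.17_deg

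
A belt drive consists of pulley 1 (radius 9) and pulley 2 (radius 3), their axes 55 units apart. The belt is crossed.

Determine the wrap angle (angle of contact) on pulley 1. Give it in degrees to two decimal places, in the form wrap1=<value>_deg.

crossed belt: β = asin((r1+r2)/C) = asin(12/55) = 12.6023°
wrap1 = wrap2 = π + 2β = 205.2045°

wrap1=205.20_deg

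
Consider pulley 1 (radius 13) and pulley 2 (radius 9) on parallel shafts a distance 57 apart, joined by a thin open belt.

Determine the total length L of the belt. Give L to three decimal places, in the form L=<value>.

open belt: β = asin((r2−r1)/C) = asin(-4/57) = -4.0241°
wrap1 = π − 2β = 188.0481°
wrap2 = π + 2β = 171.9519°
tangent length = C·cosβ = 56.8595
L = r1·wrap1 + r2·wrap2 + 2·C·cosβ = 13·3.2821 + 9·3.0011 + 2·56.8595 = 183.3959

L=183.396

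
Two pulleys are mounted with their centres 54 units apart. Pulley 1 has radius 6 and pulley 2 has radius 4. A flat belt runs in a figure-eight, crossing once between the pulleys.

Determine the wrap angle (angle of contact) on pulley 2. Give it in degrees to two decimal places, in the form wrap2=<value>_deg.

crossed belt: β = asin((r1+r2)/C) = asin(10/54) = 10.6719°
wrap1 = wrap2 = π + 2β = 201.3439°

wrap2=201.34_deg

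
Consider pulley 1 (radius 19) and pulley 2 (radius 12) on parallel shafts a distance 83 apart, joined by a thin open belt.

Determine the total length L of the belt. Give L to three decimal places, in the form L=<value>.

L=263.980

open belt: β = asin((r2−r1)/C) = asin(-7/83) = -4.8379°
wrap1 = π − 2β = 189.6758°
wrap2 = π + 2β = 170.3242°
tangent length = C·cosβ = 82.7043
L = r1·wrap1 + r2·wrap2 + 2·C·cosβ = 19·3.3105 + 12·2.9727 + 2·82.7043 = 263.9801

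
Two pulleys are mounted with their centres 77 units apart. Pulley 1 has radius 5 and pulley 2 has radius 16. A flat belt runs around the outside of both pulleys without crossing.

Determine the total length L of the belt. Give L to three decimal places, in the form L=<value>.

L=221.548

open belt: β = asin((r2−r1)/C) = asin(11/77) = 8.2132°
wrap1 = π − 2β = 163.5736°
wrap2 = π + 2β = 196.4264°
tangent length = C·cosβ = 76.2102
L = r1·wrap1 + r2·wrap2 + 2·C·cosβ = 5·2.8549 + 16·3.4283 + 2·76.2102 = 221.5476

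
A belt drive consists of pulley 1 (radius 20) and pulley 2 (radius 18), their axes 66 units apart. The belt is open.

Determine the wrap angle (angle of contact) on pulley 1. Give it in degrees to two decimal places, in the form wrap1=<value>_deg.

wrap1=183.47_deg

open belt: β = asin((r2−r1)/C) = asin(-2/66) = -1.7365°
wrap1 = π − 2β = 183.4730°
wrap2 = π + 2β = 176.5270°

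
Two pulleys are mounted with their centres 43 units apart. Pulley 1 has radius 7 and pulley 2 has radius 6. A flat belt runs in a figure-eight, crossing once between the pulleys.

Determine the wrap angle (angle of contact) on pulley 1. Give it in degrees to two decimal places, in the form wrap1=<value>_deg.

wrap1=215.19_deg

crossed belt: β = asin((r1+r2)/C) = asin(13/43) = 17.5973°
wrap1 = wrap2 = π + 2β = 215.1947°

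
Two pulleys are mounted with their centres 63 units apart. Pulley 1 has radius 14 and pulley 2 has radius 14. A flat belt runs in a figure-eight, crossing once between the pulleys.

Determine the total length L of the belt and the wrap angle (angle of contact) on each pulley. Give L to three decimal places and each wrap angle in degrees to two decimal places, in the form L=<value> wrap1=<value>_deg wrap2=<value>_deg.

crossed belt: β = asin((r1+r2)/C) = asin(28/63) = 26.3878°
wrap1 = wrap2 = π + 2β = 232.7756°
tangent length = C·cosβ = 56.4358
L = (r1+r2)·wrap + 2·C·cosβ = 28·4.0627 + 2·56.4358 = 226.6272

L=226.627 wrap1=232.78_deg wrap2=232.78_deg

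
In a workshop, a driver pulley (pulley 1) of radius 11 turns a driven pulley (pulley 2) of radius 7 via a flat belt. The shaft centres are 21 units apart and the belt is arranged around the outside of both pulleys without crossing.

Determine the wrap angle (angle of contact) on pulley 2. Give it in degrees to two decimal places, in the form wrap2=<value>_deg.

open belt: β = asin((r2−r1)/C) = asin(-4/21) = -10.9806°
wrap1 = π − 2β = 201.9612°
wrap2 = π + 2β = 158.0388°

wrap2=158.04_deg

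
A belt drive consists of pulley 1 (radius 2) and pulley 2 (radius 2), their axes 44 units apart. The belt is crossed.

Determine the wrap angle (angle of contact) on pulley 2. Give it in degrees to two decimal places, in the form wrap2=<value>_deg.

crossed belt: β = asin((r1+r2)/C) = asin(4/44) = 5.2159°
wrap1 = wrap2 = π + 2β = 190.4318°

wrap2=190.43_deg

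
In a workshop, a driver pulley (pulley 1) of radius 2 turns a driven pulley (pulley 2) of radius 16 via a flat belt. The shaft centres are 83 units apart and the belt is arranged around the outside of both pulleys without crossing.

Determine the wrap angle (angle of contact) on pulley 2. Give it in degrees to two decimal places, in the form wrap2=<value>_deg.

open belt: β = asin((r2−r1)/C) = asin(14/83) = 9.7108°
wrap1 = π − 2β = 160.5785°
wrap2 = π + 2β = 199.4215°

wrap2=199.42_deg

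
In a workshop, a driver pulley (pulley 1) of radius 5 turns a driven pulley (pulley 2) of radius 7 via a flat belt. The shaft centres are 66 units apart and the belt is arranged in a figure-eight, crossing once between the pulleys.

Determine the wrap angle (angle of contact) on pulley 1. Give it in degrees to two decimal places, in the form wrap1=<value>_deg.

crossed belt: β = asin((r1+r2)/C) = asin(12/66) = 10.4757°
wrap1 = wrap2 = π + 2β = 200.9514°

wrap1=200.95_deg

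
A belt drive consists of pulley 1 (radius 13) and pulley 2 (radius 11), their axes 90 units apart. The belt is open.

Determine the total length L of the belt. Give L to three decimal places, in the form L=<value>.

open belt: β = asin((r2−r1)/C) = asin(-2/90) = -1.2733°
wrap1 = π − 2β = 182.5467°
wrap2 = π + 2β = 177.4533°
tangent length = C·cosβ = 89.9778
L = r1·wrap1 + r2·wrap2 + 2·C·cosβ = 13·3.1860 + 11·3.0971 + 2·89.9778 = 255.4427

L=255.443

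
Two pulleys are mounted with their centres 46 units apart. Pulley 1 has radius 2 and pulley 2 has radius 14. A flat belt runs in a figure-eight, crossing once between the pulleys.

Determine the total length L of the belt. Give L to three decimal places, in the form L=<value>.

crossed belt: β = asin((r1+r2)/C) = asin(16/46) = 20.3544°
wrap1 = wrap2 = π + 2β = 220.7088°
tangent length = C·cosβ = 43.1277
L = (r1+r2)·wrap + 2·C·cosβ = 16·3.8521 + 2·43.1277 = 147.8890

L=147.889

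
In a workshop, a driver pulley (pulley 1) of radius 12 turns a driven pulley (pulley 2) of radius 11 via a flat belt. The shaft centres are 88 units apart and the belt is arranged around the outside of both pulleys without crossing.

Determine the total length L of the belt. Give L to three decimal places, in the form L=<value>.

L=248.268

open belt: β = asin((r2−r1)/C) = asin(-1/88) = -0.6511°
wrap1 = π − 2β = 181.3022°
wrap2 = π + 2β = 178.6978°
tangent length = C·cosβ = 87.9943
L = r1·wrap1 + r2·wrap2 + 2·C·cosβ = 12·3.1643 + 11·3.1189 + 2·87.9943 = 248.2680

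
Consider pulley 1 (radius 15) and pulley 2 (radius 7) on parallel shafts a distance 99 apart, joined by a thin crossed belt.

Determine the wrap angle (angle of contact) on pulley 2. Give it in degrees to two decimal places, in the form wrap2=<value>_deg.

crossed belt: β = asin((r1+r2)/C) = asin(22/99) = 12.8396°
wrap1 = wrap2 = π + 2β = 205.6792°

wrap2=205.68_deg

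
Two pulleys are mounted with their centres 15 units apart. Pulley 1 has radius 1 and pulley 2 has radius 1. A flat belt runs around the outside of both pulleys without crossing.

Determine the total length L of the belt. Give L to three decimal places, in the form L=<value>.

open belt: β = asin((r2−r1)/C) = asin(0/15) = 0.0000°
wrap1 = π − 2β = 180.0000°
wrap2 = π + 2β = 180.0000°
tangent length = C·cosβ = 15.0000
L = r1·wrap1 + r2·wrap2 + 2·C·cosβ = 1·3.1416 + 1·3.1416 + 2·15.0000 = 36.2832

L=36.283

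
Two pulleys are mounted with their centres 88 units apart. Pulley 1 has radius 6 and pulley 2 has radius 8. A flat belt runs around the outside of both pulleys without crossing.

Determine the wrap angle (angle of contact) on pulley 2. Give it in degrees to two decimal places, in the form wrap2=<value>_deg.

wrap2=182.60_deg

open belt: β = asin((r2−r1)/C) = asin(2/88) = 1.3023°
wrap1 = π − 2β = 177.3954°
wrap2 = π + 2β = 182.6046°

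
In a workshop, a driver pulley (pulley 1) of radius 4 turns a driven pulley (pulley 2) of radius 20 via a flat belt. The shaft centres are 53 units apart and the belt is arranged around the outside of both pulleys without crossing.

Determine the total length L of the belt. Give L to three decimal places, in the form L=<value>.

L=186.266

open belt: β = asin((r2−r1)/C) = asin(16/53) = 17.5710°
wrap1 = π − 2β = 144.8581°
wrap2 = π + 2β = 215.1419°
tangent length = C·cosβ = 50.5272
L = r1·wrap1 + r2·wrap2 + 2·C·cosβ = 4·2.5283 + 20·3.7549 + 2·50.5272 = 186.2661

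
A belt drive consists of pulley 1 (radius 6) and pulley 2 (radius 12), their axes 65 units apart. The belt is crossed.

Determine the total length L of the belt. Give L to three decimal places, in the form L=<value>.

crossed belt: β = asin((r1+r2)/C) = asin(18/65) = 16.0766°
wrap1 = wrap2 = π + 2β = 212.1533°
tangent length = C·cosβ = 62.4580
L = (r1+r2)·wrap + 2·C·cosβ = 18·3.7028 + 2·62.4580 = 191.5659

L=191.566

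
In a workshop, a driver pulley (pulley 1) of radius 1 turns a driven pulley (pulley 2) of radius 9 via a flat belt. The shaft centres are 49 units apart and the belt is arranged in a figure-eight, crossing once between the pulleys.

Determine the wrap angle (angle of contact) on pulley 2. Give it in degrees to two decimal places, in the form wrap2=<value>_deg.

wrap2=203.55_deg

crossed belt: β = asin((r1+r2)/C) = asin(10/49) = 11.7757°
wrap1 = wrap2 = π + 2β = 203.5515°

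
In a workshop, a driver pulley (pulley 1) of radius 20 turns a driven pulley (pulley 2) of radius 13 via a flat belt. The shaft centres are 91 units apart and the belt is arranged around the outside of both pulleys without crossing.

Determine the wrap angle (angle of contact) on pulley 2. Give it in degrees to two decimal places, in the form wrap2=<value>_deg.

wrap2=171.18_deg

open belt: β = asin((r2−r1)/C) = asin(-7/91) = -4.4117°
wrap1 = π − 2β = 188.8235°
wrap2 = π + 2β = 171.1765°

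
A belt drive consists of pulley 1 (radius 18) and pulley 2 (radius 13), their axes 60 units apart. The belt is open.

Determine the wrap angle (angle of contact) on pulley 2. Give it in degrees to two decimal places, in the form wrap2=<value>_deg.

wrap2=170.44_deg

open belt: β = asin((r2−r1)/C) = asin(-5/60) = -4.7802°
wrap1 = π − 2β = 189.5604°
wrap2 = π + 2β = 170.4396°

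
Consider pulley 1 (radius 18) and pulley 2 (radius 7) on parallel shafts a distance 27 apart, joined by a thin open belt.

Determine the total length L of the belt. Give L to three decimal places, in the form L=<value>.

open belt: β = asin((r2−r1)/C) = asin(-11/27) = -24.0421°
wrap1 = π − 2β = 228.0842°
wrap2 = π + 2β = 131.9158°
tangent length = C·cosβ = 24.6577
L = r1·wrap1 + r2·wrap2 + 2·C·cosβ = 18·3.9808 + 7·2.3024 + 2·24.6577 = 137.0866

L=137.087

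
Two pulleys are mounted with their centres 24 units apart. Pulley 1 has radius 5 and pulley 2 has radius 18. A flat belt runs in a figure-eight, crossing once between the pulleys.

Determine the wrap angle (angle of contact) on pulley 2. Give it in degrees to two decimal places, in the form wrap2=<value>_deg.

crossed belt: β = asin((r1+r2)/C) = asin(23/24) = 73.4022°
wrap1 = wrap2 = π + 2β = 326.8043°

wrap2=326.80_deg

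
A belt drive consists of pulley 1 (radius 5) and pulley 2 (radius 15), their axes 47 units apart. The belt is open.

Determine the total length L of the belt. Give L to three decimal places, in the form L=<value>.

L=158.968

open belt: β = asin((r2−r1)/C) = asin(10/47) = 12.2845°
wrap1 = π − 2β = 155.4310°
wrap2 = π + 2β = 204.5690°
tangent length = C·cosβ = 45.9239
L = r1·wrap1 + r2·wrap2 + 2·C·cosβ = 5·2.7128 + 15·3.5704 + 2·45.9239 = 158.9677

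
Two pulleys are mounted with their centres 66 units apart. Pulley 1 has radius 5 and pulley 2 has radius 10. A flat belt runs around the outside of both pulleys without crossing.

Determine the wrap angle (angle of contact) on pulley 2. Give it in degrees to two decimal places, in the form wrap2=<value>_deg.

wrap2=188.69_deg

open belt: β = asin((r2−r1)/C) = asin(5/66) = 4.3448°
wrap1 = π − 2β = 171.3105°
wrap2 = π + 2β = 188.6895°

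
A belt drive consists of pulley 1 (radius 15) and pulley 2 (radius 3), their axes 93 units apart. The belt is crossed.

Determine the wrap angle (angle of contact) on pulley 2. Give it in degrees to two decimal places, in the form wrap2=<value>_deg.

crossed belt: β = asin((r1+r2)/C) = asin(18/93) = 11.1599°
wrap1 = wrap2 = π + 2β = 202.3199°

wrap2=202.32_deg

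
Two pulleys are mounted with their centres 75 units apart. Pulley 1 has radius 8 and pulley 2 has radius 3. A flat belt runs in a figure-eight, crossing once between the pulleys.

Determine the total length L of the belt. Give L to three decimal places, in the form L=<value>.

L=186.174

crossed belt: β = asin((r1+r2)/C) = asin(11/75) = 8.4338°
wrap1 = wrap2 = π + 2β = 196.8676°
tangent length = C·cosβ = 74.1889
L = (r1+r2)·wrap + 2·C·cosβ = 11·3.4360 + 2·74.1889 = 186.1738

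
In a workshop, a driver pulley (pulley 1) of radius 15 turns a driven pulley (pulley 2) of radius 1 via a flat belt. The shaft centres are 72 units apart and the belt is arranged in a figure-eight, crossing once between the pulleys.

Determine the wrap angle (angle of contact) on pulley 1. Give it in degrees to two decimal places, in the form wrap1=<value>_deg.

wrap1=205.68_deg

crossed belt: β = asin((r1+r2)/C) = asin(16/72) = 12.8396°
wrap1 = wrap2 = π + 2β = 205.6792°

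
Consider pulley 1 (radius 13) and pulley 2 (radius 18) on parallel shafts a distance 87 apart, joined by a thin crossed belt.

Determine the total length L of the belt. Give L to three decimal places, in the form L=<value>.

crossed belt: β = asin((r1+r2)/C) = asin(31/87) = 20.8745°
wrap1 = wrap2 = π + 2β = 221.7490°
tangent length = C·cosβ = 81.2896
L = (r1+r2)·wrap + 2·C·cosβ = 31·3.8702 + 2·81.2896 = 282.5569

L=282.557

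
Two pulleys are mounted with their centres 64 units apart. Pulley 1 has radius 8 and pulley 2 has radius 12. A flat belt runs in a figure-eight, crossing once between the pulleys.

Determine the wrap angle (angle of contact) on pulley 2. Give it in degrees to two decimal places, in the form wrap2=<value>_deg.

crossed belt: β = asin((r1+r2)/C) = asin(20/64) = 18.2100°
wrap1 = wrap2 = π + 2β = 216.4199°

wrap2=216.42_deg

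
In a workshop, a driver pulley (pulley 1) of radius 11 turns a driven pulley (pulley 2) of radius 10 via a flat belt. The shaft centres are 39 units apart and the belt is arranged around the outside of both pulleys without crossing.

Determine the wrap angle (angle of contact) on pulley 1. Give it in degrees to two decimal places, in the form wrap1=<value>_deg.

wrap1=182.94_deg

open belt: β = asin((r2−r1)/C) = asin(-1/39) = -1.4693°
wrap1 = π − 2β = 182.9386°
wrap2 = π + 2β = 177.0614°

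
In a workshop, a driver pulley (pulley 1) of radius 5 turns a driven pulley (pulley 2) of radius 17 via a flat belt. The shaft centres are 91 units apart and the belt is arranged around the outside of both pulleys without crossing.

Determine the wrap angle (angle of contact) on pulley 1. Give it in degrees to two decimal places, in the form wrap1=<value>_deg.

wrap1=164.84_deg

open belt: β = asin((r2−r1)/C) = asin(12/91) = 7.5776°
wrap1 = π − 2β = 164.8449°
wrap2 = π + 2β = 195.1551°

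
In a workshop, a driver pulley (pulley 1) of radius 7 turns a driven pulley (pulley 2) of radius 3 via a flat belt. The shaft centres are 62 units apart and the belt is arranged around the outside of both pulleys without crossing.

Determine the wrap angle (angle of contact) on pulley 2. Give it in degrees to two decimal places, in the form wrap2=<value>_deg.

wrap2=172.60_deg

open belt: β = asin((r2−r1)/C) = asin(-4/62) = -3.6991°
wrap1 = π − 2β = 187.3981°
wrap2 = π + 2β = 172.6019°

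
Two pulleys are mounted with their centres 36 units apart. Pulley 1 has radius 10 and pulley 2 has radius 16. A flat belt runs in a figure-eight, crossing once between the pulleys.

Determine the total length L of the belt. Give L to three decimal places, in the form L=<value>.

L=173.446

crossed belt: β = asin((r1+r2)/C) = asin(26/36) = 46.2383°
wrap1 = wrap2 = π + 2β = 272.4765°
tangent length = C·cosβ = 24.8998
L = (r1+r2)·wrap + 2·C·cosβ = 26·4.7556 + 2·24.8998 = 173.4455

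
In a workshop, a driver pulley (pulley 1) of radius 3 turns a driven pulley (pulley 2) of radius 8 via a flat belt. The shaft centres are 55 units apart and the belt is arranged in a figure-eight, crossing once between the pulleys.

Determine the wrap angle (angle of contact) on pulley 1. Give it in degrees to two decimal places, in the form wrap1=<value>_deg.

wrap1=203.07_deg

crossed belt: β = asin((r1+r2)/C) = asin(11/55) = 11.5370°
wrap1 = wrap2 = π + 2β = 203.0739°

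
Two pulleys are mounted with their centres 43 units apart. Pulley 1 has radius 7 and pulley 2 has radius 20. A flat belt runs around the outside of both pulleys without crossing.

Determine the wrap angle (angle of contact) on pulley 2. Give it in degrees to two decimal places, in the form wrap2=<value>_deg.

wrap2=215.19_deg

open belt: β = asin((r2−r1)/C) = asin(13/43) = 17.5973°
wrap1 = π − 2β = 144.8053°
wrap2 = π + 2β = 215.1947°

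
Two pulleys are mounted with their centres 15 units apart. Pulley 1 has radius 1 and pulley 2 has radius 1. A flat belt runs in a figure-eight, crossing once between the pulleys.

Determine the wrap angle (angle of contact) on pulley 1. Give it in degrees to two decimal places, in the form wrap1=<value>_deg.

crossed belt: β = asin((r1+r2)/C) = asin(2/15) = 7.6623°
wrap1 = wrap2 = π + 2β = 195.3245°

wrap1=195.32_deg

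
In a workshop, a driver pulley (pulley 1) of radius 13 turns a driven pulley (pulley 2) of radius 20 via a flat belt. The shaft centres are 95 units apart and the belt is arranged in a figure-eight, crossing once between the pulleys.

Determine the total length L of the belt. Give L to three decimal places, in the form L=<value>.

L=305.255

crossed belt: β = asin((r1+r2)/C) = asin(33/95) = 20.3264°
wrap1 = wrap2 = π + 2β = 220.6529°
tangent length = C·cosβ = 89.0842
L = (r1+r2)·wrap + 2·C·cosβ = 33·3.8511 + 2·89.0842 = 305.2554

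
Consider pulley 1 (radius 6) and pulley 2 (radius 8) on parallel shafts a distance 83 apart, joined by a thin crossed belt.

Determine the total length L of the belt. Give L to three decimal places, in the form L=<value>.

L=212.349

crossed belt: β = asin((r1+r2)/C) = asin(14/83) = 9.7108°
wrap1 = wrap2 = π + 2β = 199.4215°
tangent length = C·cosβ = 81.8108
L = (r1+r2)·wrap + 2·C·cosβ = 14·3.4806 + 2·81.8108 = 212.3494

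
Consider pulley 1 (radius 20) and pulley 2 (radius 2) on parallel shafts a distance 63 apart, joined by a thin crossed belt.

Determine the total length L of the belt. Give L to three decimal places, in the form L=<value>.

L=202.879

crossed belt: β = asin((r1+r2)/C) = asin(22/63) = 20.4388°
wrap1 = wrap2 = π + 2β = 220.8776°
tangent length = C·cosβ = 59.0339
L = (r1+r2)·wrap + 2·C·cosβ = 22·3.8550 + 2·59.0339 = 202.8787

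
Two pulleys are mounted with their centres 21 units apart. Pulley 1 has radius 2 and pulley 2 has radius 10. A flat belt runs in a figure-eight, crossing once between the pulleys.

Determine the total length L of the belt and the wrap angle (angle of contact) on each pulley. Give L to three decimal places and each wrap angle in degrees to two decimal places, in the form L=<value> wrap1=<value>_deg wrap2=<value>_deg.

L=86.764 wrap1=249.70_deg wrap2=249.70_deg

crossed belt: β = asin((r1+r2)/C) = asin(12/21) = 34.8499°
wrap1 = wrap2 = π + 2β = 249.6998°
tangent length = C·cosβ = 17.2337
L = (r1+r2)·wrap + 2·C·cosβ = 12·4.3581 + 2·17.2337 = 86.7644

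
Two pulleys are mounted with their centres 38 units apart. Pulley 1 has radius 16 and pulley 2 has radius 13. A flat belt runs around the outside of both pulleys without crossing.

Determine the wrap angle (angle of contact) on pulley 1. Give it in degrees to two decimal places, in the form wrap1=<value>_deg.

wrap1=189.06_deg

open belt: β = asin((r2−r1)/C) = asin(-3/38) = -4.5281°
wrap1 = π − 2β = 189.0561°
wrap2 = π + 2β = 170.9439°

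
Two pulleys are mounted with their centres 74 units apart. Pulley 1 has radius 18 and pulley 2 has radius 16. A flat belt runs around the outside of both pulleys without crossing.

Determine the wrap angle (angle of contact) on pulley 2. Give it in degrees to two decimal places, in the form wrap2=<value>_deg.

open belt: β = asin((r2−r1)/C) = asin(-2/74) = -1.5487°
wrap1 = π − 2β = 183.0974°
wrap2 = π + 2β = 176.9026°

wrap2=176.90_deg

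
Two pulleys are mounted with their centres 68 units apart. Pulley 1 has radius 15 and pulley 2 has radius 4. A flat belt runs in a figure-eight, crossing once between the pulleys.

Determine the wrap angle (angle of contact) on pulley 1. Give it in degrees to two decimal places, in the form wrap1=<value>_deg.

wrap1=212.45_deg

crossed belt: β = asin((r1+r2)/C) = asin(19/68) = 16.2251°
wrap1 = wrap2 = π + 2β = 212.4502°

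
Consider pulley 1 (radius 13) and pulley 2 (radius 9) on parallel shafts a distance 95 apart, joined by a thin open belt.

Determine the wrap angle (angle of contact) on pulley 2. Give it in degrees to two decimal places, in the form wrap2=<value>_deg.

open belt: β = asin((r2−r1)/C) = asin(-4/95) = -2.4132°
wrap1 = π − 2β = 184.8263°
wrap2 = π + 2β = 175.1737°

wrap2=175.17_deg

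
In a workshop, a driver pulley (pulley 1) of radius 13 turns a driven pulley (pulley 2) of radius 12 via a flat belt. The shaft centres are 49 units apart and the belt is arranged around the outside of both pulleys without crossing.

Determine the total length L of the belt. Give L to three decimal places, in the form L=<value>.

L=176.560

open belt: β = asin((r2−r1)/C) = asin(-1/49) = -1.1694°
wrap1 = π − 2β = 182.3388°
wrap2 = π + 2β = 177.6612°
tangent length = C·cosβ = 48.9898
L = r1·wrap1 + r2·wrap2 + 2·C·cosβ = 13·3.1824 + 12·3.1008 + 2·48.9898 = 176.5602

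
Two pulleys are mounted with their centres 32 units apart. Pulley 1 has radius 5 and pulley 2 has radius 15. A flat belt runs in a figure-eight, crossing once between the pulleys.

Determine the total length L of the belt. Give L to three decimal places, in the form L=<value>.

crossed belt: β = asin((r1+r2)/C) = asin(20/32) = 38.6822°
wrap1 = wrap2 = π + 2β = 257.3644°
tangent length = C·cosβ = 24.9800
L = (r1+r2)·wrap + 2·C·cosβ = 20·4.4919 + 2·24.9800 = 139.7971

L=139.797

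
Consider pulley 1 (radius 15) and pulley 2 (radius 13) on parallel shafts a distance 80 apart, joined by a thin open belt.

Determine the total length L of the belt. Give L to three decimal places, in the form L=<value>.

L=248.015

open belt: β = asin((r2−r1)/C) = asin(-2/80) = -1.4325°
wrap1 = π − 2β = 182.8651°
wrap2 = π + 2β = 177.1349°
tangent length = C·cosβ = 79.9750
L = r1·wrap1 + r2·wrap2 + 2·C·cosβ = 15·3.1916 + 13·3.0916 + 2·79.9750 = 248.0146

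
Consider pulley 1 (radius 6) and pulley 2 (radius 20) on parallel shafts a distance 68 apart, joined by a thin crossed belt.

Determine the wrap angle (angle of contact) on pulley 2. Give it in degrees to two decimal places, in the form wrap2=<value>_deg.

wrap2=224.96_deg

crossed belt: β = asin((r1+r2)/C) = asin(26/68) = 22.4795°
wrap1 = wrap2 = π + 2β = 224.9590°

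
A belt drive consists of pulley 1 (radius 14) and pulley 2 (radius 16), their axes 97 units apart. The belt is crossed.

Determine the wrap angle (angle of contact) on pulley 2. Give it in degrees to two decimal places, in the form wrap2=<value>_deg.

crossed belt: β = asin((r1+r2)/C) = asin(30/97) = 18.0157°
wrap1 = wrap2 = π + 2β = 216.0315°

wrap2=216.03_deg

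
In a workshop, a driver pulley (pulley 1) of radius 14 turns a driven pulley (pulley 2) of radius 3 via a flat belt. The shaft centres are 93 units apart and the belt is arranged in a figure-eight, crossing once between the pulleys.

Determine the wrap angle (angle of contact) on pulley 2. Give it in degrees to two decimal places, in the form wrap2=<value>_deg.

crossed belt: β = asin((r1+r2)/C) = asin(17/93) = 10.5326°
wrap1 = wrap2 = π + 2β = 201.0653°

wrap2=201.07_deg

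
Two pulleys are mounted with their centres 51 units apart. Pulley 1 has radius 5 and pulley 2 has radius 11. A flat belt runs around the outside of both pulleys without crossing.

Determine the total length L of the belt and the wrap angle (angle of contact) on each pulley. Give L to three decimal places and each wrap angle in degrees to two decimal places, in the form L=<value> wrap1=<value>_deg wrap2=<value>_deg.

L=152.972 wrap1=166.49_deg wrap2=193.51_deg

open belt: β = asin((r2−r1)/C) = asin(6/51) = 6.7563°
wrap1 = π − 2β = 166.4873°
wrap2 = π + 2β = 193.5127°
tangent length = C·cosβ = 50.6458
L = r1·wrap1 + r2·wrap2 + 2·C·cosβ = 5·2.9058 + 11·3.3774 + 2·50.6458 = 152.9722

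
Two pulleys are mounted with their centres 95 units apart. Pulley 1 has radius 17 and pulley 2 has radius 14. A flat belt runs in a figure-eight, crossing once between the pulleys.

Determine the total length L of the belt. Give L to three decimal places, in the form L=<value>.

L=297.598

crossed belt: β = asin((r1+r2)/C) = asin(31/95) = 19.0453°
wrap1 = wrap2 = π + 2β = 218.0906°
tangent length = C·cosβ = 89.7998
L = (r1+r2)·wrap + 2·C·cosβ = 31·3.8064 + 2·89.7998 = 297.5979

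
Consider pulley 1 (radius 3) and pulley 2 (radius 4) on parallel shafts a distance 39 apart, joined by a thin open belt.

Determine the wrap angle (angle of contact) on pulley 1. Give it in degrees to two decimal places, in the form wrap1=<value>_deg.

wrap1=177.06_deg

open belt: β = asin((r2−r1)/C) = asin(1/39) = 1.4693°
wrap1 = π − 2β = 177.0614°
wrap2 = π + 2β = 182.9386°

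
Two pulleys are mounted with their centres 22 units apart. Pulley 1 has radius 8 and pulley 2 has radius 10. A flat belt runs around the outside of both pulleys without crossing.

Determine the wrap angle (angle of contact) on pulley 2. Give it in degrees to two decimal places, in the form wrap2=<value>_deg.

open belt: β = asin((r2−r1)/C) = asin(2/22) = 5.2159°
wrap1 = π − 2β = 169.5682°
wrap2 = π + 2β = 190.4318°

wrap2=190.43_deg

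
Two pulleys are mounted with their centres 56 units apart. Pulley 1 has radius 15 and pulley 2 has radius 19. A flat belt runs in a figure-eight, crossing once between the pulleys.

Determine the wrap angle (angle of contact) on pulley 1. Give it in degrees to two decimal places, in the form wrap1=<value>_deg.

crossed belt: β = asin((r1+r2)/C) = asin(34/56) = 37.3832°
wrap1 = wrap2 = π + 2β = 254.7664°

wrap1=254.77_deg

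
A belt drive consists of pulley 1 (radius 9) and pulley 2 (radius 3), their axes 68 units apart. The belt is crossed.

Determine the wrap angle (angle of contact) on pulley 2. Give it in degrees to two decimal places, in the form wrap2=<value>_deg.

crossed belt: β = asin((r1+r2)/C) = asin(12/68) = 10.1642°
wrap1 = wrap2 = π + 2β = 200.3285°

wrap2=200.33_deg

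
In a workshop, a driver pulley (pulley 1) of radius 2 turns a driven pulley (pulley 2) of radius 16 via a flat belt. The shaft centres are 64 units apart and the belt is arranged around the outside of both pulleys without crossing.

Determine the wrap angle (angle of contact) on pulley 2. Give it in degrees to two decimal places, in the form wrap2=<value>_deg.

wrap2=205.27_deg

open belt: β = asin((r2−r1)/C) = asin(14/64) = 12.6356°
wrap1 = π − 2β = 154.7287°
wrap2 = π + 2β = 205.2713°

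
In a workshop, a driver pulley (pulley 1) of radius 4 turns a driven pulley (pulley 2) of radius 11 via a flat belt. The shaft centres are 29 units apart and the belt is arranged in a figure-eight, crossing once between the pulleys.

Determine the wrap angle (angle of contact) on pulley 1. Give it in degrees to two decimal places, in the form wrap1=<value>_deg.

crossed belt: β = asin((r1+r2)/C) = asin(15/29) = 31.1474°
wrap1 = wrap2 = π + 2β = 242.2948°

wrap1=242.29_deg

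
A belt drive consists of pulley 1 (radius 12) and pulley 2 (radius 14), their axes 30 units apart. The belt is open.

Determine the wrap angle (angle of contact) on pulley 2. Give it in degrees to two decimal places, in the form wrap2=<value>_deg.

wrap2=187.65_deg

open belt: β = asin((r2−r1)/C) = asin(2/30) = 3.8226°
wrap1 = π − 2β = 172.3549°
wrap2 = π + 2β = 187.6451°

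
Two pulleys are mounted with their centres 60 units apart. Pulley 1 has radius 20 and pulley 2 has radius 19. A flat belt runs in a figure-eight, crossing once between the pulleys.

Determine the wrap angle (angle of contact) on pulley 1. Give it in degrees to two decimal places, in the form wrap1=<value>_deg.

wrap1=261.08_deg

crossed belt: β = asin((r1+r2)/C) = asin(39/60) = 40.5416°
wrap1 = wrap2 = π + 2β = 261.0832°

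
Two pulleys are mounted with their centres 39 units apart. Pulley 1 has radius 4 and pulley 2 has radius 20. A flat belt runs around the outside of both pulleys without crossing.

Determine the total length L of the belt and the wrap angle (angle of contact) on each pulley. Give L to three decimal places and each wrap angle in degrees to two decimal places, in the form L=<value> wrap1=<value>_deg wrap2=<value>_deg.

open belt: β = asin((r2−r1)/C) = asin(16/39) = 24.2209°
wrap1 = π − 2β = 131.5581°
wrap2 = π + 2β = 228.4419°
tangent length = C·cosβ = 35.5668
L = r1·wrap1 + r2·wrap2 + 2·C·cosβ = 4·2.2961 + 20·3.9871 + 2·35.5668 = 160.0594

L=160.059 wrap1=131.56_deg wrap2=228.44_deg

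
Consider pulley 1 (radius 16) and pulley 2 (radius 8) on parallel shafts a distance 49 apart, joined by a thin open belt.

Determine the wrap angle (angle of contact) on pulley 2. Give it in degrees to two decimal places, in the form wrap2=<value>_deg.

open belt: β = asin((r2−r1)/C) = asin(-8/49) = -9.3965°
wrap1 = π − 2β = 198.7930°
wrap2 = π + 2β = 161.2070°

wrap2=161.21_deg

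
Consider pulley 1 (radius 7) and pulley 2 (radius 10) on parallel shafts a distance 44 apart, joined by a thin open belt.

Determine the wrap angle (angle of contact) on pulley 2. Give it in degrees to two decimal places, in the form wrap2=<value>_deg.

wrap2=187.82_deg

open belt: β = asin((r2−r1)/C) = asin(3/44) = 3.9096°
wrap1 = π − 2β = 172.1809°
wrap2 = π + 2β = 187.8191°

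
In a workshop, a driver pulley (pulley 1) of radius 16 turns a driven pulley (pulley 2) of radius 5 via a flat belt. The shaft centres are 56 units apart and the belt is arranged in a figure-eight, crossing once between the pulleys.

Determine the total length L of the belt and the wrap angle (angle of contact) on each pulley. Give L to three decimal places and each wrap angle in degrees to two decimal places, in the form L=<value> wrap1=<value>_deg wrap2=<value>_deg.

L=185.945 wrap1=224.05_deg wrap2=224.05_deg

crossed belt: β = asin((r1+r2)/C) = asin(21/56) = 22.0243°
wrap1 = wrap2 = π + 2β = 224.0486°
tangent length = C·cosβ = 51.9134
L = (r1+r2)·wrap + 2·C·cosβ = 21·3.9104 + 2·51.9134 = 185.9449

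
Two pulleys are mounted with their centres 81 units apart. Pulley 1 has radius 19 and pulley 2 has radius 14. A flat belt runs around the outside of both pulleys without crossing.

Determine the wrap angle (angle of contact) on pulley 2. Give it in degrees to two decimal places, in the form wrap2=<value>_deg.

open belt: β = asin((r2−r1)/C) = asin(-5/81) = -3.5390°
wrap1 = π − 2β = 187.0781°
wrap2 = π + 2β = 172.9219°

wrap2=172.92_deg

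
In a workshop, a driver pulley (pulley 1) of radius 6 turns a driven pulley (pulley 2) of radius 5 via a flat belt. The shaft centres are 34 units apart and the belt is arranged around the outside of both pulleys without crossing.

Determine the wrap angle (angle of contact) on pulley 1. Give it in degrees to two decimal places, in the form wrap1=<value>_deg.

wrap1=183.37_deg

open belt: β = asin((r2−r1)/C) = asin(-1/34) = -1.6854°
wrap1 = π − 2β = 183.3708°
wrap2 = π + 2β = 176.6292°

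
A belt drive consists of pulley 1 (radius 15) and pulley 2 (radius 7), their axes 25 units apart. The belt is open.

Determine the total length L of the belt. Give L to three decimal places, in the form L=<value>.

L=121.698

open belt: β = asin((r2−r1)/C) = asin(-8/25) = -18.6629°
wrap1 = π − 2β = 217.3258°
wrap2 = π + 2β = 142.6742°
tangent length = C·cosβ = 23.6854
L = r1·wrap1 + r2·wrap2 + 2·C·cosβ = 15·3.7931 + 7·2.4901 + 2·23.6854 = 121.6976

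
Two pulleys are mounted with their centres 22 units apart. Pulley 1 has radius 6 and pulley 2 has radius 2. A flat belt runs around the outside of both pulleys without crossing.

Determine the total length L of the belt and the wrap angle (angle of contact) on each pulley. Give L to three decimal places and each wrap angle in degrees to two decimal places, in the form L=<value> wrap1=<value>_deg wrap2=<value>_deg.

open belt: β = asin((r2−r1)/C) = asin(-4/22) = -10.4757°
wrap1 = π − 2β = 200.9514°
wrap2 = π + 2β = 159.0486°
tangent length = C·cosβ = 21.6333
L = r1·wrap1 + r2·wrap2 + 2·C·cosβ = 6·3.5073 + 2·2.7759 + 2·21.6333 = 69.8620

L=69.862 wrap1=200.95_deg wrap2=159.05_deg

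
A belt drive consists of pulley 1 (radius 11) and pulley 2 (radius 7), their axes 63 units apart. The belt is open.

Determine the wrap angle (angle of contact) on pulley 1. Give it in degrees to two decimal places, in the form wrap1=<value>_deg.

open belt: β = asin((r2−r1)/C) = asin(-4/63) = -3.6403°
wrap1 = π − 2β = 187.2806°
wrap2 = π + 2β = 172.7194°

wrap1=187.28_deg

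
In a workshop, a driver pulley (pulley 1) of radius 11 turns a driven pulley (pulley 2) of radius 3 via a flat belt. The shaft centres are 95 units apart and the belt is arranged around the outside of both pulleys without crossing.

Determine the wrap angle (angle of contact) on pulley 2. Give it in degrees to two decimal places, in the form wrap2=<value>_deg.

wrap2=170.34_deg

open belt: β = asin((r2−r1)/C) = asin(-8/95) = -4.8306°
wrap1 = π − 2β = 189.6613°
wrap2 = π + 2β = 170.3387°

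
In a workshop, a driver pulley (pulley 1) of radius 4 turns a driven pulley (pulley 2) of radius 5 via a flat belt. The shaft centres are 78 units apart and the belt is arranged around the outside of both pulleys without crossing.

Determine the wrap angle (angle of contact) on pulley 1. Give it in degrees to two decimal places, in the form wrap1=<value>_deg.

wrap1=178.53_deg

open belt: β = asin((r2−r1)/C) = asin(1/78) = 0.7346°
wrap1 = π − 2β = 178.5308°
wrap2 = π + 2β = 181.4692°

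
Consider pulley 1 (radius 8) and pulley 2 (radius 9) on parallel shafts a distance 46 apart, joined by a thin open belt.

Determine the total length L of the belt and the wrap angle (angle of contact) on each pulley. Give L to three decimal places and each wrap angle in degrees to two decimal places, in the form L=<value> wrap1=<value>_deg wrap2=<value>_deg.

L=145.429 wrap1=177.51_deg wrap2=182.49_deg

open belt: β = asin((r2−r1)/C) = asin(1/46) = 1.2457°
wrap1 = π − 2β = 177.5087°
wrap2 = π + 2β = 182.4913°
tangent length = C·cosβ = 45.9891
L = r1·wrap1 + r2·wrap2 + 2·C·cosβ = 8·3.0981 + 9·3.1851 + 2·45.9891 = 145.4288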